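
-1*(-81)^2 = -6561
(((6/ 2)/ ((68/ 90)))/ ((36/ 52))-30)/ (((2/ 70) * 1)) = -28875/ 34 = -849.26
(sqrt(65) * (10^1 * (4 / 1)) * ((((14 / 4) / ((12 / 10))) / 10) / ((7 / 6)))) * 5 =50 * sqrt(65) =403.11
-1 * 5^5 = -3125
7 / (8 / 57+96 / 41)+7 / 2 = 36659 / 5800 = 6.32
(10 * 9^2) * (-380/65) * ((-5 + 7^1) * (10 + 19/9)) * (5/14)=-3727800/91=-40964.84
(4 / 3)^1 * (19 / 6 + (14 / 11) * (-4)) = -254 / 99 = -2.57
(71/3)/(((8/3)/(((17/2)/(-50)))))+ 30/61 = -49627/48800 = -1.02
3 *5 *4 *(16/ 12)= 80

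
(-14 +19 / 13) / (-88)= 163 / 1144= 0.14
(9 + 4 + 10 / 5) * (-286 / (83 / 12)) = -51480 / 83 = -620.24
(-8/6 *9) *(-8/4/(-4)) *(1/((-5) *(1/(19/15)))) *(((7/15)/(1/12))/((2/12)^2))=38304/125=306.43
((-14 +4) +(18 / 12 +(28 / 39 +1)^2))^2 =284900641 / 9253764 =30.79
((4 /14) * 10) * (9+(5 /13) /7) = 16480 /637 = 25.87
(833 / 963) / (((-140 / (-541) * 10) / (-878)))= -28262381 / 96300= -293.48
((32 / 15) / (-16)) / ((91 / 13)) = -2 / 105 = -0.02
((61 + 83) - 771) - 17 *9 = -780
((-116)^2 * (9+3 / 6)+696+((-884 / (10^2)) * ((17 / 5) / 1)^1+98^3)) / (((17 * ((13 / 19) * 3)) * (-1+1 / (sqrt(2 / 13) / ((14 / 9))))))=68593867659 / 32956625+53350785957 * sqrt(26) / 32956625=10335.72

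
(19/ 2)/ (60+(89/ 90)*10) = 171/ 1258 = 0.14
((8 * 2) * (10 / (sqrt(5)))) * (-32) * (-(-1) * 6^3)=-221184 * sqrt(5)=-494582.46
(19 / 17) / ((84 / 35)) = 95 / 204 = 0.47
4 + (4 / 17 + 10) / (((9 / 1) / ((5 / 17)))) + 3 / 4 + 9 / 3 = 28037 / 3468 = 8.08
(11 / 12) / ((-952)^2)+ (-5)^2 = 271891211 / 10875648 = 25.00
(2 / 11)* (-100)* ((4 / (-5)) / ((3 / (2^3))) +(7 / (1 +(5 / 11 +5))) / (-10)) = 95500 / 2343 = 40.76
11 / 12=0.92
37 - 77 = -40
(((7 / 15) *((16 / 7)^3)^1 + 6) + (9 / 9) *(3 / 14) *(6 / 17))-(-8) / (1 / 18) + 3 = 1982312 / 12495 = 158.65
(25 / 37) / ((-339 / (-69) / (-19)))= -10925 / 4181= -2.61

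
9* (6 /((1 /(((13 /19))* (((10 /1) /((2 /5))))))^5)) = 195799042968750 /2476099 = 79075611.67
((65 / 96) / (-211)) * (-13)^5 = 24134045 / 20256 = 1191.45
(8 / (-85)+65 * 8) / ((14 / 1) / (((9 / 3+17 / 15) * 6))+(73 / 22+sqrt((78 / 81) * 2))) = 134675871264 / 877279475 - 7708034928 * sqrt(39) / 877279475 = 98.64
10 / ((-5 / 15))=-30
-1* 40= -40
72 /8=9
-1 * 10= -10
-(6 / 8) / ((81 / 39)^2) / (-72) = 169 / 69984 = 0.00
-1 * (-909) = 909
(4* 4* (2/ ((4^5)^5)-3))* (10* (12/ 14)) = -25332747903959025/ 61572651155456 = -411.43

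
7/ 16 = 0.44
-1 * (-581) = 581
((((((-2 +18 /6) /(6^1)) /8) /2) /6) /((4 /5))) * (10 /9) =25 /10368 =0.00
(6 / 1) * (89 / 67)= 534 / 67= 7.97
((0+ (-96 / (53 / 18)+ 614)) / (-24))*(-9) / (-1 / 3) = -138663 / 212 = -654.07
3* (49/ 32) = 4.59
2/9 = 0.22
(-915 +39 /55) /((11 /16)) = -804576 /605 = -1329.88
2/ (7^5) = 0.00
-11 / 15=-0.73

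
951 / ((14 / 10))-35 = 644.29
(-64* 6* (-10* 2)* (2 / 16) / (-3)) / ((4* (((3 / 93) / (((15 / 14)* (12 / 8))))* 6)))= -4650 / 7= -664.29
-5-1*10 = -15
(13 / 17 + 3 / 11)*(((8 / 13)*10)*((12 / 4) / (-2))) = -23280 / 2431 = -9.58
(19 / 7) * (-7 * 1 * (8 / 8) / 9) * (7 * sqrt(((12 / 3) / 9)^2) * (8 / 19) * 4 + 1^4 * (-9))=643 / 81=7.94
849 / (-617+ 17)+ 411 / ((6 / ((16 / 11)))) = 216087 / 2200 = 98.22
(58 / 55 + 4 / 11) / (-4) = -39 / 110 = -0.35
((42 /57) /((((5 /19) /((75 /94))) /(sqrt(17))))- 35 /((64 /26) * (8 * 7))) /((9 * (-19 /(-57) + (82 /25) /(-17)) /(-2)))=27625 /68736- 29750 * sqrt(17) /8413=-14.18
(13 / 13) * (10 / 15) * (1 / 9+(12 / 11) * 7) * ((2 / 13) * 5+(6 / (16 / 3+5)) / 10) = 196706 / 46035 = 4.27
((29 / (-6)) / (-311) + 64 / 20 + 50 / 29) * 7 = 9355703 / 270570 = 34.58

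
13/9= 1.44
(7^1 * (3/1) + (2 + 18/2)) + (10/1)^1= 42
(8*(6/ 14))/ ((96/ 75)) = 75/ 28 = 2.68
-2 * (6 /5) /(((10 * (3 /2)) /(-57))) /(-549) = -76 /4575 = -0.02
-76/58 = -38/29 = -1.31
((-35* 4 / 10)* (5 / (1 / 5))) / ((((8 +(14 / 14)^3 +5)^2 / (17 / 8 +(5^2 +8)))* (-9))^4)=-155870988025 / 2832867326951424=-0.00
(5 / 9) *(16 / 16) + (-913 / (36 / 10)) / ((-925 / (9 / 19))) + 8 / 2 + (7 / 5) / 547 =162245087 / 34608690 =4.69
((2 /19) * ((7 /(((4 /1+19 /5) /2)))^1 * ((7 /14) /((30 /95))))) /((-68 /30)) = -175 /1326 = -0.13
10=10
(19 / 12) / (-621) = -19 / 7452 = -0.00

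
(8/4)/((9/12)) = 8/3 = 2.67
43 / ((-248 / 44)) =-473 / 62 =-7.63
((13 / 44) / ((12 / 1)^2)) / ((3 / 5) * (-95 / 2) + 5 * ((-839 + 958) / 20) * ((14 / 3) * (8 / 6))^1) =13 / 992288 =0.00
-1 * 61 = -61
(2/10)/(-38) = -1/190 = -0.01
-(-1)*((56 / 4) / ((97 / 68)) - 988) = -978.19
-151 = -151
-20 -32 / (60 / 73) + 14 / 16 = -58.06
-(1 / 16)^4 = -1 / 65536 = -0.00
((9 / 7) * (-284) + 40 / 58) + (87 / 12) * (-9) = -348919 / 812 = -429.70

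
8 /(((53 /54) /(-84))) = -36288 /53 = -684.68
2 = 2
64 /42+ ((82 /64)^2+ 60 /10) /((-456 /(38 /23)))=986627 /659456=1.50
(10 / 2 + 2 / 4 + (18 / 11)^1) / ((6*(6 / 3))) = 157 / 264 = 0.59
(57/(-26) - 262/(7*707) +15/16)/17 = -1346185/17499664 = -0.08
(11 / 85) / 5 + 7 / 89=3954 / 37825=0.10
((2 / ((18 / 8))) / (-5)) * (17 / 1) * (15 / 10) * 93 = -421.60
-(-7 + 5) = 2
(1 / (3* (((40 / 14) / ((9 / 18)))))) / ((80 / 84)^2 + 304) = 1029 / 5378560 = 0.00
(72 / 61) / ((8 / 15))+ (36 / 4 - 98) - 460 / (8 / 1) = -17603 / 122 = -144.29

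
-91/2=-45.50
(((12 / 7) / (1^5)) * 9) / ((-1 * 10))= -54 / 35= -1.54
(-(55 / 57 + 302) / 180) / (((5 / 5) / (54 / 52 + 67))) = -30548861 / 266760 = -114.52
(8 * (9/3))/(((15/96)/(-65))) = -9984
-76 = -76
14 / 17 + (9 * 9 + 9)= 1544 / 17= 90.82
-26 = -26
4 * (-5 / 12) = -5 / 3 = -1.67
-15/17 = -0.88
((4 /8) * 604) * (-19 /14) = -2869 /7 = -409.86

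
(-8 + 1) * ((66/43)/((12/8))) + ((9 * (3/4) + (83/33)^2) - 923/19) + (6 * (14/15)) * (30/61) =-8664419537/217089972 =-39.91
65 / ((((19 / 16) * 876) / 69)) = 5980 / 1387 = 4.31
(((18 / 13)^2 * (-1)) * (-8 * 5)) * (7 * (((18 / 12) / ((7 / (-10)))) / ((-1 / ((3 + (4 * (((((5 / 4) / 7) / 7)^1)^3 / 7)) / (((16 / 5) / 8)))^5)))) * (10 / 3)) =31275176105902679668151347106725304974804125 / 33565105975668164842948803315298205696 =931776.47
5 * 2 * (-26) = -260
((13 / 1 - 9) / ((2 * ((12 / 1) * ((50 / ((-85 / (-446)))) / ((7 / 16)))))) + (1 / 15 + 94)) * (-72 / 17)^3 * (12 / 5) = -27633870576 / 1611175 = -17151.38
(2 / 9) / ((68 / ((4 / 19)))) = 2 / 2907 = 0.00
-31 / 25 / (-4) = 31 / 100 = 0.31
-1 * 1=-1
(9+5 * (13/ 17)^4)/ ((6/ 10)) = 4472470/ 250563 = 17.85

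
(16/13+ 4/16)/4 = 77/208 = 0.37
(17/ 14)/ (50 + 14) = 17/ 896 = 0.02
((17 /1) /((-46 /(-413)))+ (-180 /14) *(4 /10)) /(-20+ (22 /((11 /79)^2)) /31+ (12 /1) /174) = 469638499 /53091360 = 8.85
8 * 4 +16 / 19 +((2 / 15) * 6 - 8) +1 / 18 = 43943 / 1710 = 25.70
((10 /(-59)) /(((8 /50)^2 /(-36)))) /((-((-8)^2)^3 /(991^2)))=-27621028125 /30932992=-892.93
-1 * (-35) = 35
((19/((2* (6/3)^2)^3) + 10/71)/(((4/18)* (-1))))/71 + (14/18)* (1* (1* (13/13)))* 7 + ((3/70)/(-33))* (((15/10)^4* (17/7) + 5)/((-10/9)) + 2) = 3412296893297/626019609600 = 5.45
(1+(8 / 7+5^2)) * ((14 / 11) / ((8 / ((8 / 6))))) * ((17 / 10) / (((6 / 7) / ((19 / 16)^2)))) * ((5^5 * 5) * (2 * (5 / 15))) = 12753453125 / 76032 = 167737.97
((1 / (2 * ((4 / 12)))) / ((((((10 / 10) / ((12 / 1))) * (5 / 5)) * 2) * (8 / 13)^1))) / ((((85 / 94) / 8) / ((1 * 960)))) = 2111616 / 17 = 124212.71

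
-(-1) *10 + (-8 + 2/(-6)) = 5/3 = 1.67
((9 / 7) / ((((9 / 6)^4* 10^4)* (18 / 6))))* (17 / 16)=17 / 1890000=0.00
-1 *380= -380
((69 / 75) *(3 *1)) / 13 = 69 / 325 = 0.21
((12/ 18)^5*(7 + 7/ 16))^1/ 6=119/ 729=0.16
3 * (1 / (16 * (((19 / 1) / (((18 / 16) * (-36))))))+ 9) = 26.60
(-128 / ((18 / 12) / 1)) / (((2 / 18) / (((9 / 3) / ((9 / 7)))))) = -1792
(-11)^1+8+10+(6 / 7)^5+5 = 209460 / 16807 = 12.46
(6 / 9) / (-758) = -1 / 1137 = -0.00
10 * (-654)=-6540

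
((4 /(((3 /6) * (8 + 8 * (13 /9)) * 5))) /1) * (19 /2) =171 /220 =0.78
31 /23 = 1.35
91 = 91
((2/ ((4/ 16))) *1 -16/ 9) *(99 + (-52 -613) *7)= -255136/ 9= -28348.44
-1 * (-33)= 33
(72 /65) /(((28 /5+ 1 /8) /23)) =13248 /2977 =4.45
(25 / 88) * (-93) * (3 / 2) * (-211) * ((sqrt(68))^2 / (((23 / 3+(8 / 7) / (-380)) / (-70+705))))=31695106393125 / 672716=47115136.84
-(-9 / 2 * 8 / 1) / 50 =18 / 25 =0.72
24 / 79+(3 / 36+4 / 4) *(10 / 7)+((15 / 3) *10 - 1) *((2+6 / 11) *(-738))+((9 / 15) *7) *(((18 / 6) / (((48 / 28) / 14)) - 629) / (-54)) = -11192702869 / 121660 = -91999.86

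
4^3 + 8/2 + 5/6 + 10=473/6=78.83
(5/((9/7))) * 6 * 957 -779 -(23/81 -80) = 1752088/81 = 21630.72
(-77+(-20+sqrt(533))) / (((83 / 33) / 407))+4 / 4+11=-1301811 / 83+13431 * sqrt(533) / 83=-11948.58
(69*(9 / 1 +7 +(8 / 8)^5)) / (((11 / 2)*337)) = 2346 / 3707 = 0.63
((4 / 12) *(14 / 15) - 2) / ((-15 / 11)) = 836 / 675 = 1.24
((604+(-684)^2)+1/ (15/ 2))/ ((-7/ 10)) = -14053804/ 21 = -669228.76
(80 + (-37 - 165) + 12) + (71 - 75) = -114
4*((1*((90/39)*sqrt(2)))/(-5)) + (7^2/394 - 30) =-11771/394 - 24*sqrt(2)/13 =-32.49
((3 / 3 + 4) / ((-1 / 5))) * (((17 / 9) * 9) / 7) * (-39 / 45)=52.62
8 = 8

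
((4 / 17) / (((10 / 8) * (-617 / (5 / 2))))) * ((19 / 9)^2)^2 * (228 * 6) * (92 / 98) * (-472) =3440707935232 / 374677569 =9183.12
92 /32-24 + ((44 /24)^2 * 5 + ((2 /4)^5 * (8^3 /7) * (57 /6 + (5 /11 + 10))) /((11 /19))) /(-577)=-749170885 /35187768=-21.29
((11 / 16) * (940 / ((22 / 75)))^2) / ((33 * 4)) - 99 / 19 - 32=1966021873 / 36784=53447.75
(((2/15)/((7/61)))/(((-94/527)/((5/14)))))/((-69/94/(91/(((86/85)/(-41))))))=-1456419835/124614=-11687.45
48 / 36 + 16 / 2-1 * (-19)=85 / 3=28.33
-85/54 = -1.57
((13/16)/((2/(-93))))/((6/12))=-1209/16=-75.56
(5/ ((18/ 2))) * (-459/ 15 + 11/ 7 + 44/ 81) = -80756/ 5103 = -15.83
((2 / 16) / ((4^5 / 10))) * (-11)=-55 / 4096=-0.01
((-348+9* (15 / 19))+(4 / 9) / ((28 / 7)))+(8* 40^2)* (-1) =-2247074 / 171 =-13140.78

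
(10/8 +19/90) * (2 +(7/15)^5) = 403851491/136687500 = 2.95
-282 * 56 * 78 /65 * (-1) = 94752 /5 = 18950.40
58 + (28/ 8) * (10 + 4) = 107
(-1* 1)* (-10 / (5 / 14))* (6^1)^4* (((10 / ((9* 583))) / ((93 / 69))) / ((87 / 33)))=927360 / 47647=19.46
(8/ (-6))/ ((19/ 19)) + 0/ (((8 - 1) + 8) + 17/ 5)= -4/ 3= -1.33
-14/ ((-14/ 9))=9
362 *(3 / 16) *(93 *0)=0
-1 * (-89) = 89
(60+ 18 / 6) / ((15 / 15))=63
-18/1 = -18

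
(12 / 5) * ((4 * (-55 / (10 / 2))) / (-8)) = 66 / 5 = 13.20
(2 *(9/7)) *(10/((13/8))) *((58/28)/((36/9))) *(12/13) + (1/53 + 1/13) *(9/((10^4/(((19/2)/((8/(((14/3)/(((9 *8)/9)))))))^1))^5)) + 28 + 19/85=129019502914562949120004957231990978267/3605121943260364800000000000000000000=35.79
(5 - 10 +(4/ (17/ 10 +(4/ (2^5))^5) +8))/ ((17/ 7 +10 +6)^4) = 3579792559/ 77132160813573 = 0.00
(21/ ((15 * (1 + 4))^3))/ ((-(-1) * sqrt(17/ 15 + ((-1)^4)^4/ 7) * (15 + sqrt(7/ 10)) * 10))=-49 * sqrt(201)/ 42266531250 + 7 * sqrt(14070)/ 2817768750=0.00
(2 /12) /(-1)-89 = -535 /6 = -89.17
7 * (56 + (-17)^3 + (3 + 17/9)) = -305683/9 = -33964.78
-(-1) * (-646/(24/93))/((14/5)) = -50065/56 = -894.02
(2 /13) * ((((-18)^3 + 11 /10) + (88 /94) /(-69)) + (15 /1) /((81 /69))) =-566046431 /632385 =-895.10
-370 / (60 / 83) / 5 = -3071 / 30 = -102.37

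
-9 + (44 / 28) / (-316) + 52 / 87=-1617929 / 192444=-8.41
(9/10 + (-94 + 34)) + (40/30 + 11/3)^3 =65.90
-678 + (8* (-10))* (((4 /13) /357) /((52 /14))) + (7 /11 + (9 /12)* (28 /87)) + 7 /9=-5578901425 /8248383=-676.36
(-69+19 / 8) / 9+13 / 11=-4927 / 792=-6.22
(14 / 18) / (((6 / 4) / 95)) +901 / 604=827647 / 16308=50.75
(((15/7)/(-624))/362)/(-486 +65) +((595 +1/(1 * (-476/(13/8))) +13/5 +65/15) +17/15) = 8530904816431/14145953640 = 603.06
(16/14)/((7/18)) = 144/49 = 2.94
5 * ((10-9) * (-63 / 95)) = -3.32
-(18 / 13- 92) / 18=5.03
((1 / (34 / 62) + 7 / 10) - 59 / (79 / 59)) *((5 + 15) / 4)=-557879 / 2686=-207.70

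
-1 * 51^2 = -2601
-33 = -33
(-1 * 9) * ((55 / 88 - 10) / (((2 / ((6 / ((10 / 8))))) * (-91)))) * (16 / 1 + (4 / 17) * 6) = -59940 / 1547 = -38.75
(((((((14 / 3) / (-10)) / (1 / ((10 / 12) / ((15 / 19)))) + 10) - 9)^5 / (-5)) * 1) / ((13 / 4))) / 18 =-48261724457 / 419705529750000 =-0.00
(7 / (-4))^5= -16807 / 1024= -16.41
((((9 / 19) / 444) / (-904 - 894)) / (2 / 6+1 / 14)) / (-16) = 63 / 687612736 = 0.00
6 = 6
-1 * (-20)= 20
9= 9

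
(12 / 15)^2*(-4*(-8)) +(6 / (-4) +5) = 1199 / 50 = 23.98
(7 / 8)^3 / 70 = 0.01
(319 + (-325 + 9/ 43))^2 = 62001/ 1849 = 33.53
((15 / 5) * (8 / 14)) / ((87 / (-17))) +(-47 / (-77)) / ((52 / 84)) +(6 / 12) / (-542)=20457487 / 31467436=0.65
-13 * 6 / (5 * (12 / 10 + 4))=-3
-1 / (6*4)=-1 / 24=-0.04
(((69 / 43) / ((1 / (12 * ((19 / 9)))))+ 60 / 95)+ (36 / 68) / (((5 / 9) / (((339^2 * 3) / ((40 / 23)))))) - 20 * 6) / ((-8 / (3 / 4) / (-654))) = 514568936408913 / 44444800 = 11577708.45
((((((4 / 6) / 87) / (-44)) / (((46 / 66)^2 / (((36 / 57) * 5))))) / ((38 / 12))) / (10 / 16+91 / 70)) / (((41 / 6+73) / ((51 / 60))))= -36720 / 18569252653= -0.00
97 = 97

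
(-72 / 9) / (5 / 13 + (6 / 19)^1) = -1976 / 173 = -11.42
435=435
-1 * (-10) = 10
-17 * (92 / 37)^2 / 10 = -71944 / 6845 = -10.51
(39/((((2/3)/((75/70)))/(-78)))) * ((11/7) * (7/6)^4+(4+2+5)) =-15234505/224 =-68011.18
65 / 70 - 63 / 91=43 / 182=0.24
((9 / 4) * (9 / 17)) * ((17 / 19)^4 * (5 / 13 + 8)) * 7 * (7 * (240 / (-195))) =-8501867892 / 22024249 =-386.02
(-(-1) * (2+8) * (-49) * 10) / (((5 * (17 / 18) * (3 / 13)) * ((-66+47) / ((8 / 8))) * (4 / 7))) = 133770 / 323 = 414.15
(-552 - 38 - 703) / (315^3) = -431 / 10418625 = -0.00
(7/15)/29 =7/435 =0.02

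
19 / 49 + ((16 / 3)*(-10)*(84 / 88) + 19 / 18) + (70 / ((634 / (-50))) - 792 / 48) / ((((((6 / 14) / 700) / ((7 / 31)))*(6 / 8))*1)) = -115238140351 / 10593506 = -10878.19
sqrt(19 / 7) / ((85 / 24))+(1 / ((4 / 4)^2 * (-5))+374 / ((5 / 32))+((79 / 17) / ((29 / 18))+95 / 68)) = 2398.15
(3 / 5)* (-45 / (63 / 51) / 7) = -153 / 49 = -3.12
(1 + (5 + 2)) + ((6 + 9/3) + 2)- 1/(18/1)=341/18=18.94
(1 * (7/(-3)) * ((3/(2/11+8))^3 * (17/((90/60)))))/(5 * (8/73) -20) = 11562397/172530000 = 0.07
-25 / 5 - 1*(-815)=810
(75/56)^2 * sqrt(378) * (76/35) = 64125 * sqrt(42)/5488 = 75.72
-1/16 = -0.06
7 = 7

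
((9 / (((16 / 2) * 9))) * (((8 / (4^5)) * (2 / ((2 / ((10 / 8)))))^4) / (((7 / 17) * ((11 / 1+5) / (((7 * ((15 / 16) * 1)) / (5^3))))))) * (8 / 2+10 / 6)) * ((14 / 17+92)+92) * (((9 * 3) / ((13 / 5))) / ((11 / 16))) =90136125 / 299892736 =0.30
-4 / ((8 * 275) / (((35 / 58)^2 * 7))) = -343 / 74008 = -0.00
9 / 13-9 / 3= -2.31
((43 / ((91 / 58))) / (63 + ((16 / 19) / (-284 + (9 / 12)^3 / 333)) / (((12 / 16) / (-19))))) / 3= 1677237446 / 11580273523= 0.14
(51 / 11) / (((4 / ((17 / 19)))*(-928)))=-867 / 775808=-0.00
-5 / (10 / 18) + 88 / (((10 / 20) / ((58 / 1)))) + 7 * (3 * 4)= 10283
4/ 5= 0.80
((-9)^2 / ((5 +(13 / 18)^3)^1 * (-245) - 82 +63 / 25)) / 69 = -3936600 / 4683945607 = -0.00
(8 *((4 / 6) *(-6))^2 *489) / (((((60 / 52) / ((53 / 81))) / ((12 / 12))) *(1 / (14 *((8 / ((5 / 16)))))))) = 25760530432 / 2025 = 12721249.60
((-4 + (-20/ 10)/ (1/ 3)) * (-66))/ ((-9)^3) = -220/ 243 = -0.91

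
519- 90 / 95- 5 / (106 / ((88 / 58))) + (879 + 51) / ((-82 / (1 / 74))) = 45880528039 / 88601902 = 517.83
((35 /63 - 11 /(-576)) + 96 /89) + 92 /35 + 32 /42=5.04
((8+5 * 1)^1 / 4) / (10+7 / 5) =65 / 228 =0.29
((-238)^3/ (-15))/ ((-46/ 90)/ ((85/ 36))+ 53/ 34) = 327402320/ 489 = 669534.40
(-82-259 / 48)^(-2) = 2304 / 17598025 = 0.00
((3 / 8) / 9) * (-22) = -11 / 12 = -0.92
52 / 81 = 0.64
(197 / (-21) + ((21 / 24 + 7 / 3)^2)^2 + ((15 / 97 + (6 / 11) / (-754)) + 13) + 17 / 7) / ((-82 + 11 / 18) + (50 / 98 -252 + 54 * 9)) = 733445877939859 / 1001342080088064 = 0.73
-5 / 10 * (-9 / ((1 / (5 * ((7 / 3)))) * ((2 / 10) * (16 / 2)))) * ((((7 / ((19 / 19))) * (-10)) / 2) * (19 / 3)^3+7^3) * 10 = -50488375 / 18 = -2804909.72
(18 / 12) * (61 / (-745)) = -183 / 1490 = -0.12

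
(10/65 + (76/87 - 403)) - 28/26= -455849/1131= -403.05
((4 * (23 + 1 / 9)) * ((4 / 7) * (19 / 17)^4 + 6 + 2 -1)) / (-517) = -1.41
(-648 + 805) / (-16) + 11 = 19 / 16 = 1.19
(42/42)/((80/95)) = 19/16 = 1.19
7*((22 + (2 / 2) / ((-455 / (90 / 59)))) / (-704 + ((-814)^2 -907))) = 23620 / 101395099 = 0.00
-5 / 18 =-0.28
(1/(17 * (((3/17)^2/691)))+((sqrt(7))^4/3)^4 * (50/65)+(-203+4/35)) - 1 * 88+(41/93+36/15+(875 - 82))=56556.63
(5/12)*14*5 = 175/6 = 29.17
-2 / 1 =-2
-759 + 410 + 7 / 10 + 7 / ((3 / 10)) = -324.97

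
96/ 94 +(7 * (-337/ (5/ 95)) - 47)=-2108748/ 47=-44866.98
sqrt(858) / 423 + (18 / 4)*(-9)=-81 / 2 + sqrt(858) / 423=-40.43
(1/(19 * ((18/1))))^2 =0.00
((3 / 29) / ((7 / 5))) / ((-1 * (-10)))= 3 / 406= 0.01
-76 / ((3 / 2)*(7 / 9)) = -456 / 7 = -65.14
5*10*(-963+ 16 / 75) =-144418 / 3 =-48139.33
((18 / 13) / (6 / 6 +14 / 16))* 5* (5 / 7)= 240 / 91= 2.64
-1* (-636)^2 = -404496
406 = 406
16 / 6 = 8 / 3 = 2.67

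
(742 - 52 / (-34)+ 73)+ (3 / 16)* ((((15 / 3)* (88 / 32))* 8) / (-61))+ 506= 10968899 / 8296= 1322.19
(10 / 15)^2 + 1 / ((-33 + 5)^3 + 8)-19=-3664657 / 197496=-18.56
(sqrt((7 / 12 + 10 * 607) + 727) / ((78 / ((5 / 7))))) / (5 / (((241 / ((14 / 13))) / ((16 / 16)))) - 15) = -241 * sqrt(244713) / 2365020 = -0.05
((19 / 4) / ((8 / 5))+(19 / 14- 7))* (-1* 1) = 599 / 224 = 2.67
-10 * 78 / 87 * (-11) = 2860 / 29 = 98.62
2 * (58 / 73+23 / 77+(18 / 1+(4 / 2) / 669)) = 143620658 / 3760449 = 38.19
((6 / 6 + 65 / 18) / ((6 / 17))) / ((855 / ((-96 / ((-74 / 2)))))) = 0.04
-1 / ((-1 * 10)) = 1 / 10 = 0.10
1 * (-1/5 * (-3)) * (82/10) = 123/25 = 4.92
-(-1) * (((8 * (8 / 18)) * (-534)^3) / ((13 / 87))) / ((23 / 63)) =-2967502148352 / 299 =-9924756349.00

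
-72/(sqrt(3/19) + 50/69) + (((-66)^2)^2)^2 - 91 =342792*sqrt(57)/33217 + 11959468818452749685/33217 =360040606269540.83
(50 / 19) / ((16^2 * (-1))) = -25 / 2432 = -0.01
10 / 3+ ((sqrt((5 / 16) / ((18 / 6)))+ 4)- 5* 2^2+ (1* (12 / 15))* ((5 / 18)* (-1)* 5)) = -124 / 9+ sqrt(15) / 12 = -13.46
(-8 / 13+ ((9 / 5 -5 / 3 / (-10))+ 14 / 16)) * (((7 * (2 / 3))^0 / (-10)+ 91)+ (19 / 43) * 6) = 46569457 / 223600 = 208.27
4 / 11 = 0.36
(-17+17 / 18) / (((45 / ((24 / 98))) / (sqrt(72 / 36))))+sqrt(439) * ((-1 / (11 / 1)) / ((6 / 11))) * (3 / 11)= -sqrt(439) / 22-578 * sqrt(2) / 6615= -1.08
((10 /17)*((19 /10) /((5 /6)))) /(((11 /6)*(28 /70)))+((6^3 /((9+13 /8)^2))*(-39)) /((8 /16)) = -11715642 /79475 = -147.41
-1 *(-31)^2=-961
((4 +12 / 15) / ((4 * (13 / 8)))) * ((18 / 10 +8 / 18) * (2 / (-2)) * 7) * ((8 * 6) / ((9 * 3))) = -180992 / 8775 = -20.63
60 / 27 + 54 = 506 / 9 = 56.22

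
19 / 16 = 1.19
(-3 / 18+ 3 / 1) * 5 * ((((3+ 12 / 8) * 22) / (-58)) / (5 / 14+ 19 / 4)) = -4.73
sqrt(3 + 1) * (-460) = -920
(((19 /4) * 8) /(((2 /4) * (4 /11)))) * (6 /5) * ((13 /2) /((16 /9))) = 73359 /80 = 916.99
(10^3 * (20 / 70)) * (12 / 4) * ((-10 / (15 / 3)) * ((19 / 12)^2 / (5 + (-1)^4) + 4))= -477125 / 63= -7573.41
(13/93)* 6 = 26/31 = 0.84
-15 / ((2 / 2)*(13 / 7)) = -105 / 13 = -8.08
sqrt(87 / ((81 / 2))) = sqrt(174) / 9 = 1.47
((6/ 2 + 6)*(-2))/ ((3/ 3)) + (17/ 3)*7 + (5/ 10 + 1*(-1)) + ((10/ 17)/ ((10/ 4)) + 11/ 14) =7921/ 357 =22.19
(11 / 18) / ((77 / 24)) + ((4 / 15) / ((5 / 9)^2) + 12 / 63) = 3268 / 2625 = 1.24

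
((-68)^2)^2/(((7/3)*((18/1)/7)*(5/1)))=10690688/15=712712.53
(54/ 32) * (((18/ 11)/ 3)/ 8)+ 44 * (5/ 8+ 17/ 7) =662679/ 4928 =134.47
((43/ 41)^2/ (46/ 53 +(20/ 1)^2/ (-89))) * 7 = -61052131/ 28755186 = -2.12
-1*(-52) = 52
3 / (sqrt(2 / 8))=6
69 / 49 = 1.41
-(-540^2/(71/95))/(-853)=-27702000/60563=-457.41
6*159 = 954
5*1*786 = 3930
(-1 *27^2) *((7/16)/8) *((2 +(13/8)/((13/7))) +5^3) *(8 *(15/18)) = -8700615/256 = -33986.78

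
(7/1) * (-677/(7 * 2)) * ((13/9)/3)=-8801/54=-162.98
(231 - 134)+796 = 893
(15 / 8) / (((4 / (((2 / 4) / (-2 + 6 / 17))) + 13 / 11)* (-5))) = 561 / 17944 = 0.03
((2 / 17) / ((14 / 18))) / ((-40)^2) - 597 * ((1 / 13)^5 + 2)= -42204483251163 / 35347093600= -1194.00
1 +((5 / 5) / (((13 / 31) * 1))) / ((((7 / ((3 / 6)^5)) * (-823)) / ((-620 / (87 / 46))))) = 26173279 / 26062764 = 1.00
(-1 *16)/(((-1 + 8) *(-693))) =16/4851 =0.00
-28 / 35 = -0.80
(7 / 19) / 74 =7 / 1406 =0.00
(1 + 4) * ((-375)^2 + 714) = 706695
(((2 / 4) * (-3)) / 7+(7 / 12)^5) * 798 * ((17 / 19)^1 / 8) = -4345183 / 331776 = -13.10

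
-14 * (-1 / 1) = 14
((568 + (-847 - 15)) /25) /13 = -294 /325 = -0.90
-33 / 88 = -3 / 8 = -0.38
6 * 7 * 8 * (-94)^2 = 2968896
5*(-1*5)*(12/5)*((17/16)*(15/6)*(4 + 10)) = -8925/4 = -2231.25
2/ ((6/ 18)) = 6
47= 47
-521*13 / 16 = -6773 / 16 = -423.31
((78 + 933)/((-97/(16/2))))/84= -674/679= -0.99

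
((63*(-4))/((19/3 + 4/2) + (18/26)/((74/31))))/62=-363636/771497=-0.47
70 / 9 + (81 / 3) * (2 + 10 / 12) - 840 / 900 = 7501 / 90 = 83.34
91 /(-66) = -91 /66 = -1.38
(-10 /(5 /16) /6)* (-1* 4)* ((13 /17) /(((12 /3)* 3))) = 208 /153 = 1.36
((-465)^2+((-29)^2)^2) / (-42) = -461753 / 21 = -21988.24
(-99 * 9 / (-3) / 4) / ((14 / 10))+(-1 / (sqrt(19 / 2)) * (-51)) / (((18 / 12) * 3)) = 34 * sqrt(38) / 57+1485 / 28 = 56.71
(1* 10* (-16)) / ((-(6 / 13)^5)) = 1856465 / 243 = 7639.77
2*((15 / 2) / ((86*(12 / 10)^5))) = 15625 / 222912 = 0.07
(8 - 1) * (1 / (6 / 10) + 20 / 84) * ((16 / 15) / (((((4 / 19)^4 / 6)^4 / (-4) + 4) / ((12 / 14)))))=498426762644849377752768 / 163546281492841084634615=3.05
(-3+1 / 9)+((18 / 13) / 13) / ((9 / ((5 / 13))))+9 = 120925 / 19773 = 6.12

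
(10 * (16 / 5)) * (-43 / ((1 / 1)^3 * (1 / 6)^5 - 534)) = 10699776 / 4152383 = 2.58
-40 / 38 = -20 / 19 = -1.05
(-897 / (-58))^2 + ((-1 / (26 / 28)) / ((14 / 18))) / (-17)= 177879141 / 743444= 239.26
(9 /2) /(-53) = -9 /106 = -0.08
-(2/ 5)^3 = -8/ 125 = -0.06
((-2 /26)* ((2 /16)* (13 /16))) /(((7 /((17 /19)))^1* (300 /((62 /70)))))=-0.00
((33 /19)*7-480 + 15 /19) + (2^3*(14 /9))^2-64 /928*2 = -13939438 /44631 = -312.33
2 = 2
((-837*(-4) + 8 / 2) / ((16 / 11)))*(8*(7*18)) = 2322936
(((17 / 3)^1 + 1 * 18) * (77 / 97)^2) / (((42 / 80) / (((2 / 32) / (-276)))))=-0.01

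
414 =414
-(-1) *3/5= 3/5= 0.60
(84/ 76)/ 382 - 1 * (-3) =21795/ 7258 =3.00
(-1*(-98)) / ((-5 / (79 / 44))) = -3871 / 110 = -35.19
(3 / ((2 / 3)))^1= 9 / 2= 4.50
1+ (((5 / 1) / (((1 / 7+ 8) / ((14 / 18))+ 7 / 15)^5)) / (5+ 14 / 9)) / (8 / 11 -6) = 114820547364116424784271 / 114820653543914318424896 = 1.00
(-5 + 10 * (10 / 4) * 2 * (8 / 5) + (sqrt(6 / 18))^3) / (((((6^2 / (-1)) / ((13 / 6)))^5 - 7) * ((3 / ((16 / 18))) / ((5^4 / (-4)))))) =464116250 * sqrt(3) / 114255582821361 + 11602906250 / 4231688252643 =0.00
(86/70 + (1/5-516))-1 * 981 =-10469/7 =-1495.57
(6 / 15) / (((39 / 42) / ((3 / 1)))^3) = 148176 / 10985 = 13.49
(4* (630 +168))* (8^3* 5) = 8171520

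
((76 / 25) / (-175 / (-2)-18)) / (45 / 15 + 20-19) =38 / 3475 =0.01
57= 57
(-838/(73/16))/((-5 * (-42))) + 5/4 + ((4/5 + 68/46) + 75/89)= 3.50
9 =9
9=9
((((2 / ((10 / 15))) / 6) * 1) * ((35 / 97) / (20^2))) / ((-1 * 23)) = -7 / 356960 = -0.00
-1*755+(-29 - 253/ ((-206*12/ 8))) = -242003/ 309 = -783.18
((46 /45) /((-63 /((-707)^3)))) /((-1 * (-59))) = 2322298454 /23895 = 97187.63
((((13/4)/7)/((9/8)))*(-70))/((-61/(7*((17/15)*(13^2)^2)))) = 176735468/1647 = 107307.51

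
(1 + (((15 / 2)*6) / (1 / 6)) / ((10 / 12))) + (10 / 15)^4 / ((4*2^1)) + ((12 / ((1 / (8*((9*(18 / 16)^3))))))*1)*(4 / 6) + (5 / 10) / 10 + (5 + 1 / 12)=3726917 / 3240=1150.28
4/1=4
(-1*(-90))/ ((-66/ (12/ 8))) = -45/ 22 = -2.05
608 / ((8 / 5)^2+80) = 7.36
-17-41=-58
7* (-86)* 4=-2408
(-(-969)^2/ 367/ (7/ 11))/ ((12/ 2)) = -3442857/ 5138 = -670.08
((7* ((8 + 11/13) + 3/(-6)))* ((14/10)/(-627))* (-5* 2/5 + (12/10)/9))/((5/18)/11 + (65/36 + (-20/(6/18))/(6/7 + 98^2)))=20017175416/149985593875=0.13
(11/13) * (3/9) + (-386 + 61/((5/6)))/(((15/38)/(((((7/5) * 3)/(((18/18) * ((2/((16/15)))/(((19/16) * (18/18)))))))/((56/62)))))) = -56876978/24375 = -2333.41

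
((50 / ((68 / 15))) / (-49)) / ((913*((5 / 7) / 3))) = -225 / 217294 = -0.00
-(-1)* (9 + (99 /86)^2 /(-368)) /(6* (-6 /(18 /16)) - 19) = -8161917 /46269376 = -0.18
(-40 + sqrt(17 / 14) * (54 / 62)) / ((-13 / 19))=760 / 13-513 * sqrt(238) / 5642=57.06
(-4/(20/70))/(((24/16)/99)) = -924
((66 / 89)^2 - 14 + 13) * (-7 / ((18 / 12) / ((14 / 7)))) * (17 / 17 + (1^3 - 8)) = -25.20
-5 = -5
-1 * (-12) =12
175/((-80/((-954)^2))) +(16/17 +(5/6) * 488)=-406056113/204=-1990471.14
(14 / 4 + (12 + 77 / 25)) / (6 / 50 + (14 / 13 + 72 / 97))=1171469 / 122266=9.58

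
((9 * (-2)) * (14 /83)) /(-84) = 3 /83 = 0.04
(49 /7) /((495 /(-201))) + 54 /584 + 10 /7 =-445651 /337260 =-1.32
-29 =-29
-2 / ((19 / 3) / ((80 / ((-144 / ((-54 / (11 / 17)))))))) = -3060 / 209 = -14.64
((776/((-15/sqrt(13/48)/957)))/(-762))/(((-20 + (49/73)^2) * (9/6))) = -1.15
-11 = -11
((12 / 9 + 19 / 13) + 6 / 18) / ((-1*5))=-122 / 195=-0.63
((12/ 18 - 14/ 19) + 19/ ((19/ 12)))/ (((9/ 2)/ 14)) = 19040/ 513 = 37.12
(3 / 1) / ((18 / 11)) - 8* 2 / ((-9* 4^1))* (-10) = -47 / 18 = -2.61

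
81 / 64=1.27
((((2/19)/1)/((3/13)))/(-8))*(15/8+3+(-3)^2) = -481/608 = -0.79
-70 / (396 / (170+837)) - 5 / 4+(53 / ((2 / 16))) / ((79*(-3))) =-5663783 / 31284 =-181.04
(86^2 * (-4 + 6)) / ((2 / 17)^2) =1068722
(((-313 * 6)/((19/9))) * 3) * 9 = -456354/19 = -24018.63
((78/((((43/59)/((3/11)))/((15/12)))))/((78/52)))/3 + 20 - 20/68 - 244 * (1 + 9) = -19396390/8041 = -2412.19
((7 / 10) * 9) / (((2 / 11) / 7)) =4851 / 20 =242.55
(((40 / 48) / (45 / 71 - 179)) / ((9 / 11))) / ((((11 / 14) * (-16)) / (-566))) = -703255 / 2735424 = -0.26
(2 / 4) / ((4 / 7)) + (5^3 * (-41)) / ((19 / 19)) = -40993 / 8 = -5124.12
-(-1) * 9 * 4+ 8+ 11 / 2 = 99 / 2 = 49.50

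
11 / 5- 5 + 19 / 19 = -9 / 5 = -1.80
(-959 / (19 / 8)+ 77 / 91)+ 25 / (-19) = -99852 / 247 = -404.26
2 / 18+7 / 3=22 / 9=2.44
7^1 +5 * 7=42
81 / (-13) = -81 / 13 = -6.23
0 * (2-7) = 0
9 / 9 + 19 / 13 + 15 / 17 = 739 / 221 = 3.34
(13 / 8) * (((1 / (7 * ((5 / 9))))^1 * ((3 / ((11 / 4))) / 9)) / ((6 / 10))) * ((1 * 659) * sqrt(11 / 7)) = 8567 * sqrt(77) / 1078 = 69.74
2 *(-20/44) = -10/11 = -0.91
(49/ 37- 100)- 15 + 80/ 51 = -211546/ 1887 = -112.11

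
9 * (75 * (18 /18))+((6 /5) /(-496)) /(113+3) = 97091997 /143840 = 675.00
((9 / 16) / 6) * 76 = 57 / 8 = 7.12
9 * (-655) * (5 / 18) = -1637.50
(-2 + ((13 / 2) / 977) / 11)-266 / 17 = -6447979 / 365398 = -17.65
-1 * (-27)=27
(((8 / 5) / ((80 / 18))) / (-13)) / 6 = -3 / 650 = -0.00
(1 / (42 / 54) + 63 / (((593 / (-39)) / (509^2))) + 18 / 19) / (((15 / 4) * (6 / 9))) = -33865028856 / 78869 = -429383.27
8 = 8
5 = 5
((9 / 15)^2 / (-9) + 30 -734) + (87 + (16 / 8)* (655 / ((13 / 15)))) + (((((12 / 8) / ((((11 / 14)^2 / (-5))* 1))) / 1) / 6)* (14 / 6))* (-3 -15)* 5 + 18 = 52605252 / 39325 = 1337.71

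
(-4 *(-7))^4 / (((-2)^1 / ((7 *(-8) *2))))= 34420736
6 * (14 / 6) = 14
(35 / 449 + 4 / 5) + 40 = 91771 / 2245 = 40.88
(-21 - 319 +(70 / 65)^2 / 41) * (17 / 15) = -40046288 / 103935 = -385.30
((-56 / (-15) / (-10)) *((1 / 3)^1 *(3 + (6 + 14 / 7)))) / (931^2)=-44 / 27860175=-0.00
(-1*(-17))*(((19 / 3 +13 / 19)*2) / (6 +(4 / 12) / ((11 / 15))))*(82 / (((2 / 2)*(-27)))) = -112.27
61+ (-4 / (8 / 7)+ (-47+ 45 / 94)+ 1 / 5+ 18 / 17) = 48889 / 3995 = 12.24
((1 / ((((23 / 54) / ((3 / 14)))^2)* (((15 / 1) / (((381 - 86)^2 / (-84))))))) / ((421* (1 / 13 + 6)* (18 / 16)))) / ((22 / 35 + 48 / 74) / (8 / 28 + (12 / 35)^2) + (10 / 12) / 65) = -2009936431620 / 1052296724675329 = -0.00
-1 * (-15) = 15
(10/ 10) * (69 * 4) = 276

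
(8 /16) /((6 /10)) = 5 /6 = 0.83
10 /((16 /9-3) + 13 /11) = -495 /2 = -247.50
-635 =-635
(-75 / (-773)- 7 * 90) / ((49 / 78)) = -37979370 / 37877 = -1002.70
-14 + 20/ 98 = -676/ 49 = -13.80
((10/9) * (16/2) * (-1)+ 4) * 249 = -3652/3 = -1217.33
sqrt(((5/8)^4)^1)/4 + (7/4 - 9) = -1831/256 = -7.15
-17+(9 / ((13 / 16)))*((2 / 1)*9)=182.38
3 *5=15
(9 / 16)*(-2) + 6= 39 / 8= 4.88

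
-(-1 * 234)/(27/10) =260/3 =86.67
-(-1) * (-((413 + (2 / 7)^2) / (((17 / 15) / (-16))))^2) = -23598609465600 / 693889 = -34009199.55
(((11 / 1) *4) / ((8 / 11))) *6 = 363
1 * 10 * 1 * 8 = 80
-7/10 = -0.70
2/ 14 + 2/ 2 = 8/ 7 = 1.14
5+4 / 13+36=537 / 13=41.31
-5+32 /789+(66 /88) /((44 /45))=-582173 /138864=-4.19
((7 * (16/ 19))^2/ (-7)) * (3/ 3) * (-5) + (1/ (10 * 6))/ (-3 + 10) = 3763561/ 151620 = 24.82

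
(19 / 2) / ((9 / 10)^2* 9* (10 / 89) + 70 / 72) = 152190 / 28697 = 5.30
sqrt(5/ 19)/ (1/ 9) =9 * sqrt(95)/ 19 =4.62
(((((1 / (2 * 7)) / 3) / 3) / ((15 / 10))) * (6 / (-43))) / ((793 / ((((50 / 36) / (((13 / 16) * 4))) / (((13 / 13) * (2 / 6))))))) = -100 / 83781243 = -0.00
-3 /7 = -0.43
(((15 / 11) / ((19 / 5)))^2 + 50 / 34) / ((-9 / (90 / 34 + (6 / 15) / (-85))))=-0.47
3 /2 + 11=25 /2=12.50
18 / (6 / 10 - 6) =-10 / 3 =-3.33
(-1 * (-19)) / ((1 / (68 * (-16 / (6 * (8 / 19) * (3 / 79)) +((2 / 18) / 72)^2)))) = -22619901565 / 104976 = -215476.89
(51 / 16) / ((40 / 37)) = 1887 / 640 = 2.95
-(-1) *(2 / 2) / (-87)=-1 / 87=-0.01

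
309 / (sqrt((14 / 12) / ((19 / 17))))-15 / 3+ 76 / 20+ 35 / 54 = -149 / 270+ 309 *sqrt(13566) / 119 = 301.89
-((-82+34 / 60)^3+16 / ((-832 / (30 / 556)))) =13173420614687 / 24394500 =540016.01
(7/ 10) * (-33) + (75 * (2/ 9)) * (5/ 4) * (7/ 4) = 1603/ 120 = 13.36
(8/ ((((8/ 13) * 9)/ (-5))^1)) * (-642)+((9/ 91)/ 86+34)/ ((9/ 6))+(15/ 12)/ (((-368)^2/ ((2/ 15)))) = 4659.33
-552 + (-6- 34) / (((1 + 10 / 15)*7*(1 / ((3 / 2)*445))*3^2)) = -806.29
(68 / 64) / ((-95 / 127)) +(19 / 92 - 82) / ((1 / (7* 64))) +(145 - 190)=-1282678857 / 34960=-36689.90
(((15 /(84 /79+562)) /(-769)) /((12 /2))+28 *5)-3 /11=105151262347 /752546476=139.73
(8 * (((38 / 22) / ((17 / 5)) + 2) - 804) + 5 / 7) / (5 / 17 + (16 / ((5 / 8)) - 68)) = 41961445 / 275583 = 152.26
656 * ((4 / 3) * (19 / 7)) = 49856 / 21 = 2374.10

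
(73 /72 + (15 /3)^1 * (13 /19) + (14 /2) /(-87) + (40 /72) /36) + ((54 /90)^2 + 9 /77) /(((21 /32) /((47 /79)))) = 1825267415977 /380086522200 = 4.80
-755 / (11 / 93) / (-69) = 23405 / 253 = 92.51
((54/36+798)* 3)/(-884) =-369/136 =-2.71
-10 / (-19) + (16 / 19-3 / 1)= -31 / 19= -1.63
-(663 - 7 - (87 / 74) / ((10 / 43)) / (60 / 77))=-649.51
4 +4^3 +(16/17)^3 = 338180/4913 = 68.83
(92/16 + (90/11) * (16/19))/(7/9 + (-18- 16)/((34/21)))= -95103/152152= -0.63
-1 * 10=-10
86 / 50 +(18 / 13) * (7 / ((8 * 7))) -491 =-635839 / 1300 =-489.11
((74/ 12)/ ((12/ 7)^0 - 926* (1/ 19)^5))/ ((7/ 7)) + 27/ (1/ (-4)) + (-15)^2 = 1829187109/ 14851038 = 123.17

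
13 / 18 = 0.72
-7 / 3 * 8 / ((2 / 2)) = -18.67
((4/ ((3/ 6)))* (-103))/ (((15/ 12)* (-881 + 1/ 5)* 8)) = 103/ 1101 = 0.09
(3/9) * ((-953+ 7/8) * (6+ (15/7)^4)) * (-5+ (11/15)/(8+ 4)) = 6989813681/164640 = 42455.14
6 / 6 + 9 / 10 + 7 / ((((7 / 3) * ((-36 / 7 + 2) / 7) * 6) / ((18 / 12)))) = 0.23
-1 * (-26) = 26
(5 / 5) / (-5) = -1 / 5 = -0.20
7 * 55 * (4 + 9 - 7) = 2310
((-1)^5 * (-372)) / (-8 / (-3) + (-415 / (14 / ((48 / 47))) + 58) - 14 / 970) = 178074540 / 14542121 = 12.25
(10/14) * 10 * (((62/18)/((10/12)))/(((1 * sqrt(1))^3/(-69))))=-14260/7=-2037.14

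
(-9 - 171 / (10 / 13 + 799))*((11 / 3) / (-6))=58542 / 10397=5.63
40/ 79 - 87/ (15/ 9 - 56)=2.11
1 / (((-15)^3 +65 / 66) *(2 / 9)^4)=-216513 / 1781480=-0.12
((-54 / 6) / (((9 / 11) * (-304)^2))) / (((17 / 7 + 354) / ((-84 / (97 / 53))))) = 85701 / 5591514560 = 0.00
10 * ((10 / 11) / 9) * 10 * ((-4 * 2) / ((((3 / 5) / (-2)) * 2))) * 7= 280000 / 297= 942.76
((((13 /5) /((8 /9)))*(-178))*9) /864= -3471 /640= -5.42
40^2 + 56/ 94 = 75228/ 47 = 1600.60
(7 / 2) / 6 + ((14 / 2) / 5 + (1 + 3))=359 / 60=5.98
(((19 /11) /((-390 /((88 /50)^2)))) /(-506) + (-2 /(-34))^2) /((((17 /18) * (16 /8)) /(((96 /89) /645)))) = 271208544 /87840832015625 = 0.00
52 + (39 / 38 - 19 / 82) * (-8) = 35556 / 779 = 45.64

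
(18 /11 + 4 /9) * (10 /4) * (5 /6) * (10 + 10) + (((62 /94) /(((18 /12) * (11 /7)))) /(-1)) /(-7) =1210808 /13959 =86.74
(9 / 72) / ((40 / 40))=0.12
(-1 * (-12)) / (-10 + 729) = 12 / 719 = 0.02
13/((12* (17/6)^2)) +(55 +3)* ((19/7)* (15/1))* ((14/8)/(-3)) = -796117/578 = -1377.37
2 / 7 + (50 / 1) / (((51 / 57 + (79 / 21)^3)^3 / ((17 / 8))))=6929887913460517278041 / 24197880742395526313056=0.29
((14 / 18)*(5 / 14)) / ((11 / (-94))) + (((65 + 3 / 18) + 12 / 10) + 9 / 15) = 63947 / 990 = 64.59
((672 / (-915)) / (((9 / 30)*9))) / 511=-64 / 120231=-0.00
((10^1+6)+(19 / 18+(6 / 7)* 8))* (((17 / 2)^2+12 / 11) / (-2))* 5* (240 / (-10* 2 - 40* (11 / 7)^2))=340303285 / 38412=8859.30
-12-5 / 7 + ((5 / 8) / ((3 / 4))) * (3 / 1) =-10.21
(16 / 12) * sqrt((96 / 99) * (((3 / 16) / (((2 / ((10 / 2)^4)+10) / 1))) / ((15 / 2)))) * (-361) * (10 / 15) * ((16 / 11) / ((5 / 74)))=-3419392 * sqrt(28655) / 1702107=-340.07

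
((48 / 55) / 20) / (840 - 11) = 12 / 227975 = 0.00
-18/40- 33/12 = -16/5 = -3.20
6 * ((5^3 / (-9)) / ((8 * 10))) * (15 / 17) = -0.92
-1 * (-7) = 7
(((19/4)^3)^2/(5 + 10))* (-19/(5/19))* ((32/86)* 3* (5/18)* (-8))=16983563041/123840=137141.17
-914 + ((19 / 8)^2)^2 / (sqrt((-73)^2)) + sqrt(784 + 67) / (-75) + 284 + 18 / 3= -186450671 / 299008 - sqrt(851) / 75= -623.95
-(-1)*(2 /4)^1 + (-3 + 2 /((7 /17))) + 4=89 /14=6.36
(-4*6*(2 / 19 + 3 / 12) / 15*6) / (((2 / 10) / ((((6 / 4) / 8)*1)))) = -243 / 76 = -3.20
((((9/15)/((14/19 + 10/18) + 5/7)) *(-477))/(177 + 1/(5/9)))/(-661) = 570969/473141156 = 0.00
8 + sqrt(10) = 11.16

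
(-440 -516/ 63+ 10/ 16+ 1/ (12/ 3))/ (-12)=75149/ 2016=37.28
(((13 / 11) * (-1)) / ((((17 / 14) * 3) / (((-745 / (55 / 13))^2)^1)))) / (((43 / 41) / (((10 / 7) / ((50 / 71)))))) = -283971525734 / 14594415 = -19457.55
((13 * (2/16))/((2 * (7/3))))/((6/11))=143/224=0.64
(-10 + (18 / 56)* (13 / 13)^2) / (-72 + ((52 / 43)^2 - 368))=501079 / 22703968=0.02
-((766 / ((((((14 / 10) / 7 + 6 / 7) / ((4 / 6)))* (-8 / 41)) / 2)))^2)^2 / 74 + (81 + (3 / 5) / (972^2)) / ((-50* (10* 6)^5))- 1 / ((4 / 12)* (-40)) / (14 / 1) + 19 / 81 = -8122300729531.44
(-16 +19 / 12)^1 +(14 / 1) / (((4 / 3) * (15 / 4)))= -697 / 60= -11.62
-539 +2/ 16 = -4311/ 8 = -538.88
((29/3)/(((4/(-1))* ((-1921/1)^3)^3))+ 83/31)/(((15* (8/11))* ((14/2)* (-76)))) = -780599561535536580928397387878985/1692045735225945580635854946882926976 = -0.00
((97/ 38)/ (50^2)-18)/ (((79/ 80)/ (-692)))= 2366505752/ 187625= 12612.96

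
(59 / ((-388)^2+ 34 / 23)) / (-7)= -1357 / 24237822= -0.00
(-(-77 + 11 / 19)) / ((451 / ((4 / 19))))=528 / 14801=0.04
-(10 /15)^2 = -4 /9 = -0.44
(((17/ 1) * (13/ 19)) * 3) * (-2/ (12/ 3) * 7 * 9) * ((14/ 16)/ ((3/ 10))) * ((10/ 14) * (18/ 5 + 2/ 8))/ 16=-5360355/ 9728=-551.02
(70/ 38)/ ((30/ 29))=203/ 114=1.78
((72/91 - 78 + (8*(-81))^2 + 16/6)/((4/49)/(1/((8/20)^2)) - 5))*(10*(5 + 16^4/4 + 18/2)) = -1096334879451000/79417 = -13804788388.52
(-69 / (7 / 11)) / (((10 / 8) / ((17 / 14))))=-25806 / 245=-105.33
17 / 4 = 4.25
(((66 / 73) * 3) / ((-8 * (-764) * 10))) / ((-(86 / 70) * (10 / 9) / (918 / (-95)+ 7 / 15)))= 0.00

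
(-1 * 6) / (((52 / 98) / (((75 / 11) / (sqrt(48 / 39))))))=-11025 * sqrt(13) / 572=-69.50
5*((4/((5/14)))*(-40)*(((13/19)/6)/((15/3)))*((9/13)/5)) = -672/95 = -7.07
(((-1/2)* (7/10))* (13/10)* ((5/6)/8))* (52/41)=-1183/19680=-0.06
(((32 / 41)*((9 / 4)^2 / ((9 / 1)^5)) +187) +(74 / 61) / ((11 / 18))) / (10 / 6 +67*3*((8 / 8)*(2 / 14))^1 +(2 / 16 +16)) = 212250950408 / 52231256649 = 4.06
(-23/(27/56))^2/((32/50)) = 3555.69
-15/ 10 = -3/ 2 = -1.50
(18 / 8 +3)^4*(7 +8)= 2917215 / 256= 11395.37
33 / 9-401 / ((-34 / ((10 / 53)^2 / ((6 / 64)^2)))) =22107049 / 429777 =51.44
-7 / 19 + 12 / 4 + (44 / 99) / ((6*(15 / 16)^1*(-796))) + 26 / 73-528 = -58688645336 / 111785265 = -525.01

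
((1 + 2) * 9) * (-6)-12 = -174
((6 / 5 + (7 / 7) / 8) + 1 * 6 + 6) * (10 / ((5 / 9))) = 4797 / 20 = 239.85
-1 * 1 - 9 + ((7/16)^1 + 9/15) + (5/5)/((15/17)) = -7.83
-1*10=-10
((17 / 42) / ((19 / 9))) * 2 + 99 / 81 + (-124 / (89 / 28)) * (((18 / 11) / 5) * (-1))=84215902 / 5859315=14.37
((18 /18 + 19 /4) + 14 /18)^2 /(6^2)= 55225 /46656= 1.18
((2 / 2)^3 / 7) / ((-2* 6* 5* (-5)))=1 / 2100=0.00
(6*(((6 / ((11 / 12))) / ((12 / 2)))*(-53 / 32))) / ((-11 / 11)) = 477 / 44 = 10.84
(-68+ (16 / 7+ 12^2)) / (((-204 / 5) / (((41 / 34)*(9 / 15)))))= -1.39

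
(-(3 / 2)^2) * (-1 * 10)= 45 / 2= 22.50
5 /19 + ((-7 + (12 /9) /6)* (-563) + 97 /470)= 306720727 /80370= 3816.36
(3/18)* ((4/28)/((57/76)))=2/63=0.03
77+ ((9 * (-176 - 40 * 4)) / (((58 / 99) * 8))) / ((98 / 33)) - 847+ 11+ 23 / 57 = -22583353 / 23142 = -975.86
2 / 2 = 1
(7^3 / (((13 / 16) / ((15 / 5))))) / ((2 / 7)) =57624 / 13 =4432.62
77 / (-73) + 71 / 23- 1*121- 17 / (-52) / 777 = -8070549245 / 67838316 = -118.97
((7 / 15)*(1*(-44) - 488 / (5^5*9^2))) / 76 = -0.27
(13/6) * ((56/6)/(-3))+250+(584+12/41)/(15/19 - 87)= 23822462/100737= 236.48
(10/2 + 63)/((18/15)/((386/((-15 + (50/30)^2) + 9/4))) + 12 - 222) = -787440/2432159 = -0.32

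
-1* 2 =-2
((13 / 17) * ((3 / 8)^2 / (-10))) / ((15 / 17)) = -39 / 3200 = -0.01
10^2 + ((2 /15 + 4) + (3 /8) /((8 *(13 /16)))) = 81269 /780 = 104.19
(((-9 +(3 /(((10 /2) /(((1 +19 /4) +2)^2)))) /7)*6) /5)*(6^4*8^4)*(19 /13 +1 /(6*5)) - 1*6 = -417218673306 /11375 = -36678564.69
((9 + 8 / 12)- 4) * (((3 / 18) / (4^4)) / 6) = 17 / 27648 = 0.00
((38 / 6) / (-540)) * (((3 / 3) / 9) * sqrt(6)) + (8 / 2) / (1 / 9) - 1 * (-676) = 712 - 19 * sqrt(6) / 14580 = 712.00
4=4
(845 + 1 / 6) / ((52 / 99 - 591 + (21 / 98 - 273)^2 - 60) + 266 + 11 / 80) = 327992280 / 28728673181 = 0.01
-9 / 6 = -3 / 2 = -1.50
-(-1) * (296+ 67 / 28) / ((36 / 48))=397.86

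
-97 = -97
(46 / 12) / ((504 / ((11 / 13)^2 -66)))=-0.50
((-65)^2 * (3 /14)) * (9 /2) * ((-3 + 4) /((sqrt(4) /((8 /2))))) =114075 /14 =8148.21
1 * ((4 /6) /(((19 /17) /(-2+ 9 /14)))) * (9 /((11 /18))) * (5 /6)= -765 /77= -9.94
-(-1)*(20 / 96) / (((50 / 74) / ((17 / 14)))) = 629 / 1680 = 0.37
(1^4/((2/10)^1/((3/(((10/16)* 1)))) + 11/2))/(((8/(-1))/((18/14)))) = -27/931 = -0.03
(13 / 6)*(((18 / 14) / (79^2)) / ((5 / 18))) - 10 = -2183999 / 218435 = -10.00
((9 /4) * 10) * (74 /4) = 1665 /4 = 416.25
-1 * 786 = -786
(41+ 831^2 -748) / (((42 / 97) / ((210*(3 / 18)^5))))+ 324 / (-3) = 166869691 / 3888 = 42919.16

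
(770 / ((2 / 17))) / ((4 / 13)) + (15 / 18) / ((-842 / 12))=35820765 / 1684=21271.24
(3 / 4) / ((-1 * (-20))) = 3 / 80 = 0.04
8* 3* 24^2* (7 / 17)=5692.24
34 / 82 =17 / 41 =0.41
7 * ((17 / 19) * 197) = 23443 / 19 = 1233.84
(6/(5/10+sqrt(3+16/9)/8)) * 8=13824/101 - 1152 * sqrt(43)/101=62.08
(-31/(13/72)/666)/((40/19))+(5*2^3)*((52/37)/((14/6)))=807077/33670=23.97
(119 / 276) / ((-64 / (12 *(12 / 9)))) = -119 / 1104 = -0.11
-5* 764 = -3820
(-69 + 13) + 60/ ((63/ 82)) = 22.10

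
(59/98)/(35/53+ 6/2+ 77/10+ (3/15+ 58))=15635/1806483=0.01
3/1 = 3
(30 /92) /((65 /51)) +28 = 16897 /598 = 28.26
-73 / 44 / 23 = -0.07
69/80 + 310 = 24869/80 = 310.86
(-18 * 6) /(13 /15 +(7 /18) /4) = -38880 /347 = -112.05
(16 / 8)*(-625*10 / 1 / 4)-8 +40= -3093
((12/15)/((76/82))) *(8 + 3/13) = 8774/1235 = 7.10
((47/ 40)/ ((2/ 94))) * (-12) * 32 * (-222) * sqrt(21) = 23539104 * sqrt(21)/ 5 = 21573945.17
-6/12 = -1/2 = -0.50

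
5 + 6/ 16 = 43/ 8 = 5.38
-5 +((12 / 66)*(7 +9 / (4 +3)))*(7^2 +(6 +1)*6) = 1453 / 11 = 132.09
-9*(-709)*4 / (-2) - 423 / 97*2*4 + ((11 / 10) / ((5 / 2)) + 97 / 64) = -1985773287 / 155200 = -12794.93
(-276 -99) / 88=-375 / 88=-4.26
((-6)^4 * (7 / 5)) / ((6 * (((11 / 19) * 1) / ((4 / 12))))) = 9576 / 55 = 174.11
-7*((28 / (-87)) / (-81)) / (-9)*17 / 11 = 3332 / 697653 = 0.00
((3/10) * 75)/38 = 45/76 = 0.59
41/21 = 1.95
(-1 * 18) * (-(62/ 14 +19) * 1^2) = 2952/ 7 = 421.71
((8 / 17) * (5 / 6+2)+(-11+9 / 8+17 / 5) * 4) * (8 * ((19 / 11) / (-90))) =2546 / 675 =3.77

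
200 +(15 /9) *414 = 890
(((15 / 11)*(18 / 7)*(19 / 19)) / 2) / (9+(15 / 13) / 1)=585 / 3388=0.17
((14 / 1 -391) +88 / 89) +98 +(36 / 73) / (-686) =-278.01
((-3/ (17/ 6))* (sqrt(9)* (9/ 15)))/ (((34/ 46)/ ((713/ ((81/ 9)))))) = -295182/ 1445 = -204.28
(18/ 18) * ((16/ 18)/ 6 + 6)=166/ 27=6.15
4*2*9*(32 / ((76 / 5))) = 2880 / 19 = 151.58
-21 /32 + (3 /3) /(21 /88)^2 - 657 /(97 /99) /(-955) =23015688161 /1307265120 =17.61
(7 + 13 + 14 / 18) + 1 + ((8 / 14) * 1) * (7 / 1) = 232 / 9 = 25.78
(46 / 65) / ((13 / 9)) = 414 / 845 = 0.49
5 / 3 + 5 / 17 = 100 / 51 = 1.96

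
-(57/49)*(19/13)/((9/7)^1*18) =-361/4914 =-0.07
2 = 2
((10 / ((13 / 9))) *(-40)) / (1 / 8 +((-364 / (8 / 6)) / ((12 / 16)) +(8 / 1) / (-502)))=7228800 / 9499009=0.76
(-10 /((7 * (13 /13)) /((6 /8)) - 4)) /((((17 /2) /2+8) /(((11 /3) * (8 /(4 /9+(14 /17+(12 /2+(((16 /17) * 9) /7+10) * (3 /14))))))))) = -33660 /72497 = -0.46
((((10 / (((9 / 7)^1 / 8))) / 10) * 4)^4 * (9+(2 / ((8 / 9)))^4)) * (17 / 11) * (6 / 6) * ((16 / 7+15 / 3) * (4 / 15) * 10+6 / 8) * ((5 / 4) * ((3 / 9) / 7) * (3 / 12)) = 148347304000 / 24057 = 6166492.25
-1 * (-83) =83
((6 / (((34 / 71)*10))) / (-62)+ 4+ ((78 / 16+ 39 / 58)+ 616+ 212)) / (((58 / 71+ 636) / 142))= 2580977537371 / 13820111240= 186.76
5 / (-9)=-0.56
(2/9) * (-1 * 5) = -10/9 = -1.11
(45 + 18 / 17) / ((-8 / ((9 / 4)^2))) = -63423 / 2176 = -29.15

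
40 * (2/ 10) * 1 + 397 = 405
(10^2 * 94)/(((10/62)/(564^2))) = 18538634880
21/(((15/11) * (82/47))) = 3619/410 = 8.83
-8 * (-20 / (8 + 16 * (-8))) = -1.33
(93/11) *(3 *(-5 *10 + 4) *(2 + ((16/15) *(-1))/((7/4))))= -624588/385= -1622.31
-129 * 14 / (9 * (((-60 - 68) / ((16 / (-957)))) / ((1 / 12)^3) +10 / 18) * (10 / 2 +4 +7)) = -903 / 952528936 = -0.00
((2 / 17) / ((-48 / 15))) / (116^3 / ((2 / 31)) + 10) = -5 / 3290370128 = -0.00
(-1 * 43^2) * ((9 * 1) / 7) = -16641 / 7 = -2377.29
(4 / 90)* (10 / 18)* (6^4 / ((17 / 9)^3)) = 23328 / 4913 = 4.75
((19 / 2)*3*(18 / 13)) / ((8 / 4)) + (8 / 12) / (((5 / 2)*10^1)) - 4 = 30727 / 1950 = 15.76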